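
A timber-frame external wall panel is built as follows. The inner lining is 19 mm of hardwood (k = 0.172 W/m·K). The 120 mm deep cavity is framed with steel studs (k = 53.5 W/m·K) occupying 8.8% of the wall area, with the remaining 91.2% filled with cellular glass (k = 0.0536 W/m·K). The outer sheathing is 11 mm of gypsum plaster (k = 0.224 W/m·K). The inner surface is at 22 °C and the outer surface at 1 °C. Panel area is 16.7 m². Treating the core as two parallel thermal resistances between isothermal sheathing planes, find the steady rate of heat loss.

Sheathing layers in series; stud and cavity paths in parallel between them.
R_inner = 0.019/(0.172×16.7) = 0.006615 K/W
R_stud  = 0.12/(53.5×0.088×16.7) = 0.001526 K/W
R_cav   = 0.12/(0.0536×0.912×16.7) = 0.147 K/W
1/R_core = 1/R_stud + 1/R_cav → R_core = 0.001511 K/W
R_outer = 0.011/(0.224×16.7) = 0.002941 K/W
R_total = 0.01107 K/W
Q = ΔT/R_total = 21/0.01107

Q ≈ 1900 W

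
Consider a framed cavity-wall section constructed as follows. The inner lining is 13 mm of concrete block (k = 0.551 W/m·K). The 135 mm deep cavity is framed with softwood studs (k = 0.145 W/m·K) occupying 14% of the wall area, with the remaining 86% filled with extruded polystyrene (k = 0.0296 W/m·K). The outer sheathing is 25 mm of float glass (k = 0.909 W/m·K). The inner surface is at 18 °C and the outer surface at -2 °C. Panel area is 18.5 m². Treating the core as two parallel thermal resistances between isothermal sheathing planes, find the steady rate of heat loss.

Sheathing layers in series; stud and cavity paths in parallel between them.
R_inner = 0.013/(0.551×18.5) = 0.001275 K/W
R_stud  = 0.135/(0.145×0.14×18.5) = 0.3595 K/W
R_cav   = 0.135/(0.0296×0.86×18.5) = 0.2867 K/W
1/R_core = 1/R_stud + 1/R_cav → R_core = 0.1595 K/W
R_outer = 0.025/(0.909×18.5) = 0.001487 K/W
R_total = 0.1622 K/W
Q = ΔT/R_total = 20/0.1622

Q ≈ 123 W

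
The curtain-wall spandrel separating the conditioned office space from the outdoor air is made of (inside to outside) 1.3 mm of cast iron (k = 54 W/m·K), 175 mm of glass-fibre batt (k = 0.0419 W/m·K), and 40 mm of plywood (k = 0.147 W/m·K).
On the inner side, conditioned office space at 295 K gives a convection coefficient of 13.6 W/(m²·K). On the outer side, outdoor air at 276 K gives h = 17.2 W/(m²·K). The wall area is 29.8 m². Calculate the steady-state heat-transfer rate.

Series thermal resistances:
R_inner film = 1/(h_i·A) = 1/(13.6×29.8) = 0.002467 K/W
R_cast iron = L/(kA) = 0.0013/(54×29.8) = 8.079×10^-7 K/W
R_glass-fibre batt = L/(kA) = 0.175/(0.0419×29.8) = 0.1402 K/W
R_plywood = L/(kA) = 0.04/(0.147×29.8) = 0.009131 K/W
R_outer film = 1/(h_o·A) = 1/(17.2×29.8) = 0.001951 K/W
R_total = 0.1537 K/W
Q = ΔT / R_total = 19 / 0.1537

Q ≈ 124 W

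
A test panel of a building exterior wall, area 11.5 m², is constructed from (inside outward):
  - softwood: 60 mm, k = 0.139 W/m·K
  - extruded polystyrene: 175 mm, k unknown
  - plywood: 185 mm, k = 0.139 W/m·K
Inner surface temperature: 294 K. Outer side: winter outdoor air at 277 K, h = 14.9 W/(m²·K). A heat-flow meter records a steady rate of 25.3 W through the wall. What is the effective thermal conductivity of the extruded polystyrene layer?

Series thermal resistances:
R_softwood = L/(kA) = 0.06/(0.139×11.5) = 0.03754 K/W
R_plywood = L/(kA) = 0.185/(0.139×11.5) = 0.1157 K/W
R_outer film = 1/(h_o·A) = 1/(14.9×11.5) = 0.005836 K/W
Sum of known resistances R_other = 0.1591 K/W
Total R = ΔT/Q = 17/25.3 = 0.6719 K/W
R_extruded polystyrene = R_total − R_other = 0.5128 K/W
k = L/(R·A) = 0.175/(0.5128×11.5)

k ≈ 0.0297 W/(m·K)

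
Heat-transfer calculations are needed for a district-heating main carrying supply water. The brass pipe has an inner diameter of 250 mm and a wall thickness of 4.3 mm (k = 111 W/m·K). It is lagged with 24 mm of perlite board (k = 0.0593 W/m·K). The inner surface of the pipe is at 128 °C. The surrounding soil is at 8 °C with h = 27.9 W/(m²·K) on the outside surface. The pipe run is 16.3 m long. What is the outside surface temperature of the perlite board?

Radial resistances (cylindrical: R_cond = ln(r_o/r_i)/(2πkL), R_conv = 1/(h·2πrL)):
R_brass pipe wall = ln(129.3/125)/(2π×111×16.3) = 2.975×10^-6 K/W
R_perlite board = ln(153.3/129.3)/(2π×0.0593×16.3) = 0.02803 K/W
R_outer film = 1/(h_o·2πr_oL) = 1/(27.9×2π×0.1533×16.3) = 0.002283 K/W
R_total = 0.03032 K/W
Q = ΔT/R_total = 120/0.03032
Q = 3960 W
T_interface = T_inner − Q·ΣR(inner→interface) = 128 − 3960×0.02804

T ≈ 17 °C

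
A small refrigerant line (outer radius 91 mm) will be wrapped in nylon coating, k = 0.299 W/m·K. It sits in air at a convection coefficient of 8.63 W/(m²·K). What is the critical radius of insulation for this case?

r_cr ≈ 34.6 mm

For a cylinder r_cr = k/h = 0.299/8.63
r_cr = 34.6 mm; since the bare radius (91 mm) is above r_cr, any added insulation will reduce heat loss.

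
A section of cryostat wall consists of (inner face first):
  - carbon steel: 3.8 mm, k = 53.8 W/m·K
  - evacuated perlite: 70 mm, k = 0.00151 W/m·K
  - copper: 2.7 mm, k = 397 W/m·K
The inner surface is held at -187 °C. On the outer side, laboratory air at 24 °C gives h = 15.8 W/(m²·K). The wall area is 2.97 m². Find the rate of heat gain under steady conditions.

Q ≈ 13.5 W

Treating each layer as a thermal resistance in series:
R_carbon steel = L/(kA) = 0.0038/(53.8×2.97) = 2.378×10^-5 K/W
R_evacuated perlite = L/(kA) = 0.07/(0.00151×2.97) = 15.61 K/W
R_copper = L/(kA) = 0.0027/(397×2.97) = 2.29×10^-6 K/W
R_outer film = 1/(h_o·A) = 1/(15.8×2.97) = 0.02131 K/W
R_total = 15.63 K/W
Q = ΔT / R_total = 211 / 15.63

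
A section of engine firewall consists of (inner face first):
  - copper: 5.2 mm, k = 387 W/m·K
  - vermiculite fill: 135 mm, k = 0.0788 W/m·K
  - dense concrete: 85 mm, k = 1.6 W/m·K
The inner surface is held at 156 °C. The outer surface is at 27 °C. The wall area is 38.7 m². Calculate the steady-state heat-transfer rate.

Thermal resistances in series:
R_copper = L/(kA) = 0.0052/(387×38.7) = 3.472×10^-7 K/W
R_vermiculite fill = L/(kA) = 0.135/(0.0788×38.7) = 0.04427 K/W
R_dense concrete = L/(kA) = 0.085/(1.6×38.7) = 0.001373 K/W
R_total = 0.04564 K/W
Q = ΔT / R_total = 129 / 0.04564

Q ≈ 2830 W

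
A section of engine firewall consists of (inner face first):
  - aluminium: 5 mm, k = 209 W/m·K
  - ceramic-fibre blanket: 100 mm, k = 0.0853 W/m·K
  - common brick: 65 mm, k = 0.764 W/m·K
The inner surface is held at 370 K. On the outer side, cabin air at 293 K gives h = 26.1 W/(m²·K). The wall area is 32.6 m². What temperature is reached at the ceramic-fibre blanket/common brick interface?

T ≈ 300 K

Series thermal resistances:
R_aluminium = L/(kA) = 0.005/(209×32.6) = 7.338×10^-7 K/W
R_ceramic-fibre blanket = L/(kA) = 0.1/(0.0853×32.6) = 0.03596 K/W
R_common brick = L/(kA) = 0.065/(0.764×32.6) = 0.00261 K/W
R_outer film = 1/(h_o·A) = 1/(26.1×32.6) = 0.001175 K/W
R_total = 0.03975 K/W;  Q = ΔT/R_total = 77/0.03975 = 1937 W
T_interface = T_inner − Q·ΣR(inner→interface) = 370 − 1940×0.03596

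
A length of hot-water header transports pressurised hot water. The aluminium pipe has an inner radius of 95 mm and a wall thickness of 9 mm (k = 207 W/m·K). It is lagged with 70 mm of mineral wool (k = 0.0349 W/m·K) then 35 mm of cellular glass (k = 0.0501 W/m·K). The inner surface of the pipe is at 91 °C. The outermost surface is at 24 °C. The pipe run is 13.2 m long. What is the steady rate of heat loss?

Q ≈ 302 W

Per-layer cylindrical resistances, series-summed:
R_aluminium pipe wall = ln(104/95)/(2π×207×13.2) = 5.272×10^-6 K/W
R_mineral wool = ln(174/104)/(2π×0.0349×13.2) = 0.1778 K/W
R_cellular glass = ln(209/174)/(2π×0.0501×13.2) = 0.04411 K/W
R_total = 0.2219 K/W
Q = ΔT/R_total = 67/0.2219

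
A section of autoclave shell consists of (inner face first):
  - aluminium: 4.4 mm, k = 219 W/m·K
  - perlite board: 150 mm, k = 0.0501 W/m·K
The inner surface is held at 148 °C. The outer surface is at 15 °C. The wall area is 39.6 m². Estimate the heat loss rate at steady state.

Using the resistance-network approach (series):
R_aluminium = L/(kA) = 0.0044/(219×39.6) = 5.074×10^-7 K/W
R_perlite board = L/(kA) = 0.15/(0.0501×39.6) = 0.07561 K/W
R_total = 0.07561 K/W
Q = ΔT / R_total = 133 / 0.07561

Q ≈ 1760 W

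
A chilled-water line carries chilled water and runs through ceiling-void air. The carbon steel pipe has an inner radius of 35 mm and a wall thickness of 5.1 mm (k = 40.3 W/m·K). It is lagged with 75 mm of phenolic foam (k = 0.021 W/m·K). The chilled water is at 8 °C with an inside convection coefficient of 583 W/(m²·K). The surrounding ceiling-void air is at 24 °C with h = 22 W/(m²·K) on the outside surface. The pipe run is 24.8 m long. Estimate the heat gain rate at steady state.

Q ≈ 49.2 W

Per-layer cylindrical resistances, series-summed:
R_inner film = 1/(h_i·2πr₁L) = 1/(583×2π×0.035×24.8) = 3.145×10^-4 K/W
R_carbon steel pipe wall = ln(40.1/35)/(2π×40.3×24.8) = 2.166×10^-5 K/W
R_phenolic foam = ln(115.1/40.1)/(2π×0.021×24.8) = 0.3222 K/W
R_outer film = 1/(h_o·2πr_oL) = 1/(22×2π×0.1151×24.8) = 0.002534 K/W
R_total = 0.3251 K/W
Q = ΔT/R_total = 16/0.3251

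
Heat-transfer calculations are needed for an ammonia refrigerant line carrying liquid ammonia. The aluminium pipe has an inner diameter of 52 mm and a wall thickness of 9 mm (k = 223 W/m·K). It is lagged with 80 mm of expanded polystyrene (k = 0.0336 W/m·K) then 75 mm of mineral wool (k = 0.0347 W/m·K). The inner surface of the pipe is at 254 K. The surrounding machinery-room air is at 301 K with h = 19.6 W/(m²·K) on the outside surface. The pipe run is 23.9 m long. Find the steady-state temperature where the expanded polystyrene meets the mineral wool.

T ≈ 287 K

Per-layer cylindrical resistances, series-summed:
R_aluminium pipe wall = ln(35/26)/(2π×223×23.9) = 8.876×10^-6 K/W
R_expanded polystyrene = ln(115/35)/(2π×0.0336×23.9) = 0.2358 K/W
R_mineral wool = ln(190/115)/(2π×0.0347×23.9) = 0.09636 K/W
R_outer film = 1/(h_o·2πr_oL) = 1/(19.6×2π×0.19×23.9) = 0.001788 K/W
R_total = 0.3339 K/W
Q = ΔT/R_total = 47/0.3339
Q = 141 W
T_interface = T_inner + Q·ΣR(inner→interface) = 254 + 141×0.2358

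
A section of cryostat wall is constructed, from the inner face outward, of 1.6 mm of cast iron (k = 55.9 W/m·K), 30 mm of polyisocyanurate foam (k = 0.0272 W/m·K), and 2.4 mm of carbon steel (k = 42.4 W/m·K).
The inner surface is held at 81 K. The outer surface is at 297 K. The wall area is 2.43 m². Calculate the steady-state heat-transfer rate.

Thermal resistances in series:
R_cast iron = L/(kA) = 0.0016/(55.9×2.43) = 1.178×10^-5 K/W
R_polyisocyanurate foam = L/(kA) = 0.03/(0.0272×2.43) = 0.4539 K/W
R_carbon steel = L/(kA) = 0.0024/(42.4×2.43) = 2.329×10^-5 K/W
R_total = 0.4539 K/W
Q = ΔT / R_total = 216 / 0.4539

Q ≈ 476 W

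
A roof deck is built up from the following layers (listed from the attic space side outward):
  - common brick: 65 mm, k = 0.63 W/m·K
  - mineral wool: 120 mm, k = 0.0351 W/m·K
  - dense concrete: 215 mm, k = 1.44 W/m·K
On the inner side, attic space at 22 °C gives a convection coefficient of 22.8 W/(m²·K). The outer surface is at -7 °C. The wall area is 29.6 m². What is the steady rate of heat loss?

Thermal resistances in series:
R_inner film = 1/(h_i·A) = 1/(22.8×29.6) = 0.001482 K/W
R_common brick = L/(kA) = 0.065/(0.63×29.6) = 0.003486 K/W
R_mineral wool = L/(kA) = 0.12/(0.0351×29.6) = 0.1155 K/W
R_dense concrete = L/(kA) = 0.215/(1.44×29.6) = 0.005044 K/W
R_total = 0.1255 K/W
Q = ΔT / R_total = 29 / 0.1255

Q ≈ 231 W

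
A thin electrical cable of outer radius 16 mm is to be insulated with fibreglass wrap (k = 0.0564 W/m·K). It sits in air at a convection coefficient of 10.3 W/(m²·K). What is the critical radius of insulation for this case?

r_cr ≈ 5.48 mm

For a cylinder r_cr = k/h = 0.0564/10.3
r_cr = 5.48 mm; since the bare radius (16 mm) is above r_cr, any added insulation will reduce heat loss.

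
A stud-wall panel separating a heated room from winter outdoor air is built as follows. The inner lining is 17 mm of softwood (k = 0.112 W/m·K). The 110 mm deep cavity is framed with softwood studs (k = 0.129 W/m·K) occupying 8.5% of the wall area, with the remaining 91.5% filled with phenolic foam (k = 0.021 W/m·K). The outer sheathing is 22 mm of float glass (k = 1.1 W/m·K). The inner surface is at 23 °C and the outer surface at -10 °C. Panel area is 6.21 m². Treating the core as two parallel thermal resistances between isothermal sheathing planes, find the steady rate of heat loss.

Sheathing layers in series; stud and cavity paths in parallel between them.
R_inner = 0.017/(0.112×6.21) = 0.02444 K/W
R_stud  = 0.11/(0.129×0.085×6.21) = 1.615 K/W
R_cav   = 0.11/(0.021×0.915×6.21) = 0.9219 K/W
1/R_core = 1/R_stud + 1/R_cav → R_core = 0.5869 K/W
R_outer = 0.022/(1.1×6.21) = 0.003221 K/W
R_total = 0.6146 K/W
Q = ΔT/R_total = 33/0.6146

Q ≈ 53.7 W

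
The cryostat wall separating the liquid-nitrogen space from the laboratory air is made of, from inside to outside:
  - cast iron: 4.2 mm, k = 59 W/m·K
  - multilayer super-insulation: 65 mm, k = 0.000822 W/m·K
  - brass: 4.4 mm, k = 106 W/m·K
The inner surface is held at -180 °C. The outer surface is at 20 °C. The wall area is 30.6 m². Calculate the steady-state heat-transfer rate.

Q ≈ 77.4 W

Treating each layer as a thermal resistance in series:
R_cast iron = L/(kA) = 0.0042/(59×30.6) = 2.326×10^-6 K/W
R_multilayer super-insulation = L/(kA) = 0.065/(0.000822×30.6) = 2.584 K/W
R_brass = L/(kA) = 0.0044/(106×30.6) = 1.357×10^-6 K/W
R_total = 2.584 K/W
Q = ΔT / R_total = 200 / 2.584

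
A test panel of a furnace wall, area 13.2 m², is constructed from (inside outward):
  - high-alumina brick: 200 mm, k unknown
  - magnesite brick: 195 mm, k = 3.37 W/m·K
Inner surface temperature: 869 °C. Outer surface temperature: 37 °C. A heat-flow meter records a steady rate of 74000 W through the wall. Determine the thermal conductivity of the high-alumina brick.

Using the resistance-network approach (series):
R_magnesite brick = L/(kA) = 0.195/(3.37×13.2) = 0.004384 K/W
Sum of known resistances R_other = 0.004384 K/W
Total R = ΔT/Q = 832/74000 = 0.01124 K/W
R_high-alumina brick = R_total − R_other = 0.00686 K/W
k = L/(R·A) = 0.2/(0.00686×13.2)

k ≈ 2.21 W/(m·K)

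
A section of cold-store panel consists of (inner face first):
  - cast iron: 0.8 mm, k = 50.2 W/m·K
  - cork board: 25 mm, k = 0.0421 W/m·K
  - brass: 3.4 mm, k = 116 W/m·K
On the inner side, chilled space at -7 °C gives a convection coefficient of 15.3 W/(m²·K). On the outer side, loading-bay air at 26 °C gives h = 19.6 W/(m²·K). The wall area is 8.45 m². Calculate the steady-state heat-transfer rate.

Model the wall as resistances in series:
R_inner film = 1/(h_i·A) = 1/(15.3×8.45) = 0.007735 K/W
R_cast iron = L/(kA) = 0.0008/(50.2×8.45) = 1.886×10^-6 K/W
R_cork board = L/(kA) = 0.025/(0.0421×8.45) = 0.07028 K/W
R_brass = L/(kA) = 0.0034/(116×8.45) = 3.469×10^-6 K/W
R_outer film = 1/(h_o·A) = 1/(19.6×8.45) = 0.006038 K/W
R_total = 0.08405 K/W
Q = ΔT / R_total = 33 / 0.08405

Q ≈ 393 W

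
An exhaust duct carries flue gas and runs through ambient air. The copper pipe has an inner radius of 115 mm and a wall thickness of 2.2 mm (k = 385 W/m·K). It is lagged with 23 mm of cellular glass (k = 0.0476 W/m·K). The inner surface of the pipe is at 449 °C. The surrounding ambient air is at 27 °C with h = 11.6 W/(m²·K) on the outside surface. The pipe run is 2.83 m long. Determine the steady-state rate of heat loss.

For a radial system each layer contributes R = ln(r_out/r_in)/(2πkL); films add R = 1/(hA).
R_copper pipe wall = ln(117.2/115)/(2π×385×2.83) = 2.768×10^-6 K/W
R_cellular glass = ln(140.2/117.2)/(2π×0.0476×2.83) = 0.2117 K/W
R_outer film = 1/(h_o·2πr_oL) = 1/(11.6×2π×0.1402×2.83) = 0.03458 K/W
R_total = 0.2463 K/W
Q = ΔT/R_total = 422/0.2463

Q ≈ 1710 W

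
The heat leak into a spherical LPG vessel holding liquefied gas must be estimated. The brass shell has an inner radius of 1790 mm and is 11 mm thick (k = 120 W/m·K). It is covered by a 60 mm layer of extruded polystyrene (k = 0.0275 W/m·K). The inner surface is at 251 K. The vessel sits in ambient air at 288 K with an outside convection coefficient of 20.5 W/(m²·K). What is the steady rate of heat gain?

For a spherical shell R = (1/r₁ − 1/r₂)/(4πk); film R = 1/(h·4πr²). In series:
R_brass shell = (1/1.79 − 1/1.801)/(4π×120) = 2.263×10^-6 K/W
R_extruded polystyrene = (1/1.801 − 1/1.861)/(4π×0.0275) = 0.0518 K/W
R_outer film = 1/(h·4πr_o²) = 1/(20.5×4π×1.861²) = 0.001121 K/W
R_total = 0.05293 K/W
Q = ΔT/R_total = 37/0.05293

Q ≈ 699 W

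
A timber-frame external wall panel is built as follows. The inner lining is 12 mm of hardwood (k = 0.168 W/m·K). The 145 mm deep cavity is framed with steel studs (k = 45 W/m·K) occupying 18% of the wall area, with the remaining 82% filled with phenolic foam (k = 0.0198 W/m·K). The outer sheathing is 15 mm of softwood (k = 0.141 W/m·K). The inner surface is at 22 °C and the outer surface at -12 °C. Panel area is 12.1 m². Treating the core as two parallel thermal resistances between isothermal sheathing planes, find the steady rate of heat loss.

Sheathing layers in series; stud and cavity paths in parallel between them.
R_inner = 0.012/(0.168×12.1) = 0.005903 K/W
R_stud  = 0.145/(45×0.18×12.1) = 0.001479 K/W
R_cav   = 0.145/(0.0198×0.82×12.1) = 0.7381 K/W
1/R_core = 1/R_stud + 1/R_cav → R_core = 0.001476 K/W
R_outer = 0.015/(0.141×12.1) = 0.008792 K/W
R_total = 0.01617 K/W
Q = ΔT/R_total = 34/0.01617

Q ≈ 2100 W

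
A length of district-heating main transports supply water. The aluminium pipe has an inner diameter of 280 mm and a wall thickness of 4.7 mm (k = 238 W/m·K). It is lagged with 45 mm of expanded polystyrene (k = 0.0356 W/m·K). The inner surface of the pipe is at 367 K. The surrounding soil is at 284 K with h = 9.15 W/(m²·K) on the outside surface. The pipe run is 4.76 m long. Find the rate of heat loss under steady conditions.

Cylindrical conduction, so R = ln(r₂/r₁)/(2πkL) per layer, in series:
R_aluminium pipe wall = ln(144.7/140)/(2π×238×4.76) = 4.639×10^-6 K/W
R_expanded polystyrene = ln(189.7/144.7)/(2π×0.0356×4.76) = 0.2543 K/W
R_outer film = 1/(h_o·2πr_oL) = 1/(9.15×2π×0.1897×4.76) = 0.01926 K/W
R_total = 0.2736 K/W
Q = ΔT/R_total = 83/0.2736

Q ≈ 303 W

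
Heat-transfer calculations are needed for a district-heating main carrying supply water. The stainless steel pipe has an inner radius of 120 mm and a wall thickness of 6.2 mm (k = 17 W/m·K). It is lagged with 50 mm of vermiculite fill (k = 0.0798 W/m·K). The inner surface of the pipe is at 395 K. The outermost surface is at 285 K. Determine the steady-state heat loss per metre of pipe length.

q′ ≈ 165 W/m

For a radial system each layer contributes R = ln(r_out/r_in)/(2πkL); films add R = 1/(hA).
R_stainless steel pipe wall = ln(126.2/120)/(2π×17×1) = 4.716×10^-4 K/W
R_vermiculite fill = ln(176.2/126.2)/(2π×0.0798×1) = 0.6656 K/W
R_total = 0.6661 K/W
Q = ΔT/R_total = 110/0.6661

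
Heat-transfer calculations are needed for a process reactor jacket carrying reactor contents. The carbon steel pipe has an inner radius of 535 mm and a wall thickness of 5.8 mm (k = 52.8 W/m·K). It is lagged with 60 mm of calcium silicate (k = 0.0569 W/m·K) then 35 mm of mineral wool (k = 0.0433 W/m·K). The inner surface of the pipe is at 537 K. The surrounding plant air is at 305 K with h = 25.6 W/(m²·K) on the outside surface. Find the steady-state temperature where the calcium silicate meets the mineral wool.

T ≈ 404 K

For a radial system each layer contributes R = ln(r_out/r_in)/(2πkL); films add R = 1/(hA).
R_carbon steel pipe wall = ln(540.8/535)/(2π×52.8×1) = 3.25×10^-5 K/W
R_calcium silicate = ln(600.8/540.8)/(2π×0.0569×1) = 0.2943 K/W
R_mineral wool = ln(635.8/600.8)/(2π×0.0433×1) = 0.2081 K/W
R_outer film = 1/(h_o·2πr_oL) = 1/(25.6×2π×0.6358×1) = 0.009778 K/W
R_total = 0.5122 K/W
Q = ΔT/R_total = 232/0.5122
Q = 453 W/m
T_interface = T_inner − Q·ΣR(inner→interface) = 537 − 453×0.2943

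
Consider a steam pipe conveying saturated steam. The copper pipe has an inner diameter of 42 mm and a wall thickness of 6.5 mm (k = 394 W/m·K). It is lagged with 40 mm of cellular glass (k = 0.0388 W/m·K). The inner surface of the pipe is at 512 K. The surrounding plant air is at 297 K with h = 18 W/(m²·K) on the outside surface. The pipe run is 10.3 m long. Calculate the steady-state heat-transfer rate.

For a radial system each layer contributes R = ln(r_out/r_in)/(2πkL); films add R = 1/(hA).
R_copper pipe wall = ln(27.5/21)/(2π×394×10.3) = 1.058×10^-5 K/W
R_cellular glass = ln(67.5/27.5)/(2π×0.0388×10.3) = 0.3576 K/W
R_outer film = 1/(h_o·2πr_oL) = 1/(18×2π×0.0675×10.3) = 0.01272 K/W
R_total = 0.3703 K/W
Q = ΔT/R_total = 215/0.3703

Q ≈ 581 W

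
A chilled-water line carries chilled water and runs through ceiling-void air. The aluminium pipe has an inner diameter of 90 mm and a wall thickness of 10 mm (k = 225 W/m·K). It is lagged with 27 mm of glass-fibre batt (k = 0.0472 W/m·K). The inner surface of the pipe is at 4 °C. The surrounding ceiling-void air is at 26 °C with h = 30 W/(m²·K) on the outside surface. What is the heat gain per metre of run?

Radial resistances (cylindrical: R_cond = ln(r_o/r_i)/(2πkL), R_conv = 1/(h·2πrL)):
R_aluminium pipe wall = ln(55/45)/(2π×225×1) = 1.419×10^-4 K/W
R_glass-fibre batt = ln(82/55)/(2π×0.0472×1) = 1.347 K/W
R_outer film = 1/(h_o·2πr_oL) = 1/(30×2π×0.082×1) = 0.0647 K/W
R_total = 1.412 K/W
Q = ΔT/R_total = 22/1.412

q′ ≈ 15.6 W/m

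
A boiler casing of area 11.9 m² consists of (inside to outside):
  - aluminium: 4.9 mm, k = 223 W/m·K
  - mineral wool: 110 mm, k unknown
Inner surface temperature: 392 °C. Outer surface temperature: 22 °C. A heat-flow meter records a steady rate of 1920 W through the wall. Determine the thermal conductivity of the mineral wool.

k ≈ 0.048 W/(m·K)

Thermal resistances in series:
R_aluminium = L/(kA) = 0.0049/(223×11.9) = 1.846×10^-6 K/W
Sum of known resistances R_other = 1.846×10^-6 K/W
Total R = ΔT/Q = 370/1920 = 0.1927 K/W
R_mineral wool = R_total − R_other = 0.1927 K/W
k = L/(R·A) = 0.11/(0.1927×11.9)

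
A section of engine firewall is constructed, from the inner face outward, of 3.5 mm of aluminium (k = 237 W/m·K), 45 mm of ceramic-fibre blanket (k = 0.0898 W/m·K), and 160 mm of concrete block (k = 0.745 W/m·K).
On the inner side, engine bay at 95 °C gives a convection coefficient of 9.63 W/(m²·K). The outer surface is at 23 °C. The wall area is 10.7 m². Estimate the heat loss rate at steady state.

Treating each layer as a thermal resistance in series:
R_inner film = 1/(h_i·A) = 1/(9.63×10.7) = 0.009705 K/W
R_aluminium = L/(kA) = 0.0035/(237×10.7) = 1.38×10^-6 K/W
R_ceramic-fibre blanket = L/(kA) = 0.045/(0.0898×10.7) = 0.04683 K/W
R_concrete block = L/(kA) = 0.16/(0.745×10.7) = 0.02007 K/W
R_total = 0.07661 K/W
Q = ΔT / R_total = 72 / 0.07661

Q ≈ 940 W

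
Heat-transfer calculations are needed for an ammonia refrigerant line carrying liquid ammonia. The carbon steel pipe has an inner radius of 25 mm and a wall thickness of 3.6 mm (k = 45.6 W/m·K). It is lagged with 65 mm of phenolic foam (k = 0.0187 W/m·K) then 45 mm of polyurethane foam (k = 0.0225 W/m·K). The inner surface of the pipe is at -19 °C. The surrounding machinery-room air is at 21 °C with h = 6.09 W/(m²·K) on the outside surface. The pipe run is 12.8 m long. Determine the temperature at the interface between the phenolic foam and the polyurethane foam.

T ≈ 11.9 °C

Cylindrical conduction, so R = ln(r₂/r₁)/(2πkL) per layer, in series:
R_carbon steel pipe wall = ln(28.6/25)/(2π×45.6×12.8) = 3.668×10^-5 K/W
R_phenolic foam = ln(93.6/28.6)/(2π×0.0187×12.8) = 0.7883 K/W
R_polyurethane foam = ln(138.6/93.6)/(2π×0.0225×12.8) = 0.2169 K/W
R_outer film = 1/(h_o·2πr_oL) = 1/(6.09×2π×0.1386×12.8) = 0.01473 K/W
R_total = 1.02 K/W
Q = ΔT/R_total = 40/1.02
Q = 39.2 W
T_interface = T_inner + Q·ΣR(inner→interface) = -19 + 39.2×0.7884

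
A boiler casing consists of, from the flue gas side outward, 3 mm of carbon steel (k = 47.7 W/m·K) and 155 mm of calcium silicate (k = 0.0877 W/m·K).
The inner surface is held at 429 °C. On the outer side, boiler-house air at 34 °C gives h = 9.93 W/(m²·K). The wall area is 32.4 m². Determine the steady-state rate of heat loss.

Treating each layer as a thermal resistance in series:
R_carbon steel = L/(kA) = 0.003/(47.7×32.4) = 1.941×10^-6 K/W
R_calcium silicate = L/(kA) = 0.155/(0.0877×32.4) = 0.05455 K/W
R_outer film = 1/(h_o·A) = 1/(9.93×32.4) = 0.003108 K/W
R_total = 0.05766 K/W
Q = ΔT / R_total = 395 / 0.05766

Q ≈ 6850 W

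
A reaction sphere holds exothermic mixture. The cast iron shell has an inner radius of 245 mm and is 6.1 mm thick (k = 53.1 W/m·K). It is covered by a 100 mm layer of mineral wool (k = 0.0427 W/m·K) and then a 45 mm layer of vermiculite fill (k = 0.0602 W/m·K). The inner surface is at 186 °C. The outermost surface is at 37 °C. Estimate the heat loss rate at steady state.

Q ≈ 58.6 W

Radial (spherical) resistances in series:
R_cast iron shell = (1/0.245 − 1/0.2511)/(4π×53.1) = 1.486×10^-4 K/W
R_mineral wool = (1/0.2511 − 1/0.3511)/(4π×0.0427) = 2.114 K/W
R_vermiculite fill = (1/0.3511 − 1/0.3961)/(4π×0.0602) = 0.4277 K/W
R_total = 2.542 K/W
Q = ΔT/R_total = 149/2.542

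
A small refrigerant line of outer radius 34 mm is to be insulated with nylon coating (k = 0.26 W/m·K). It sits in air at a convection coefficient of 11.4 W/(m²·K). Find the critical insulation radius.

For a cylinder r_cr = k/h = 0.26/11.4
r_cr = 22.8 mm; since the bare radius (34 mm) is above r_cr, any added insulation will reduce heat loss.

r_cr ≈ 22.8 mm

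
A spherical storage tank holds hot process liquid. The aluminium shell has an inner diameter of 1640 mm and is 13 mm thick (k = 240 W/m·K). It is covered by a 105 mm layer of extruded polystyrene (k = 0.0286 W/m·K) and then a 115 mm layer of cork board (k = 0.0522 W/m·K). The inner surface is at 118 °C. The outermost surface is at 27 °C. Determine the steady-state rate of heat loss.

Spherical conduction: R = (1/r_in − 1/r_out)/(4πk) per layer; series-sum.
R_aluminium shell = (1/0.82 − 1/0.833)/(4π×240) = 6.31×10^-6 K/W
R_extruded polystyrene = (1/0.833 − 1/0.938)/(4π×0.0286) = 0.3739 K/W
R_cork board = (1/0.938 − 1/1.053)/(4π×0.0522) = 0.1775 K/W
R_total = 0.5514 K/W
Q = ΔT/R_total = 91/0.5514

Q ≈ 165 W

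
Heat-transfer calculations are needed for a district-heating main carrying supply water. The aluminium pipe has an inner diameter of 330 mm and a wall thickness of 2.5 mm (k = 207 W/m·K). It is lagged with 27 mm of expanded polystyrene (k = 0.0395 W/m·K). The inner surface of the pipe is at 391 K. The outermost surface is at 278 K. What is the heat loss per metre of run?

For a radial system each layer contributes R = ln(r_out/r_in)/(2πkL); films add R = 1/(hA).
R_aluminium pipe wall = ln(167.5/165)/(2π×207×1) = 1.156×10^-5 K/W
R_expanded polystyrene = ln(194.5/167.5)/(2π×0.0395×1) = 0.6022 K/W
R_total = 0.6022 K/W
Q = ΔT/R_total = 113/0.6022

q′ ≈ 188 W/m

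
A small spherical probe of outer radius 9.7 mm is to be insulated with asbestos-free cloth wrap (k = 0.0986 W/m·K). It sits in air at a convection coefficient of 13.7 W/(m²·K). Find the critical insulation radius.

For a sphere r_cr = 2k/h = 2×0.0986/13.7
r_cr = 14.4 mm; since the bare radius (9.7 mm) is below r_cr, adding a thin layer of insulation will *increase* heat loss.

r_cr ≈ 14.4 mm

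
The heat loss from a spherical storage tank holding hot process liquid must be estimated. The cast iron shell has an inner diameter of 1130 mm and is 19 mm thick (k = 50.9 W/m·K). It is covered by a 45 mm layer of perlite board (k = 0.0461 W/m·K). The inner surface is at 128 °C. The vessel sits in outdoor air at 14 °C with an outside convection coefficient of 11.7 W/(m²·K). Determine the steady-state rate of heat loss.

Radial (spherical) resistances in series:
R_cast iron shell = (1/0.565 − 1/0.584)/(4π×50.9) = 9.003×10^-5 K/W
R_perlite board = (1/0.584 − 1/0.629)/(4π×0.0461) = 0.2115 K/W
R_outer film = 1/(h·4πr_o²) = 1/(11.7×4π×0.629²) = 0.01719 K/W
R_total = 0.2287 K/W
Q = ΔT/R_total = 114/0.2287

Q ≈ 498 W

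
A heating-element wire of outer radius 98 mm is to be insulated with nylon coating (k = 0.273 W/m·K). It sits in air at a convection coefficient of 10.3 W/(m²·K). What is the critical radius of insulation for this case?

For a cylinder r_cr = k/h = 0.273/10.3
r_cr = 26.5 mm; since the bare radius (98 mm) is above r_cr, any added insulation will reduce heat loss.

r_cr ≈ 26.5 mm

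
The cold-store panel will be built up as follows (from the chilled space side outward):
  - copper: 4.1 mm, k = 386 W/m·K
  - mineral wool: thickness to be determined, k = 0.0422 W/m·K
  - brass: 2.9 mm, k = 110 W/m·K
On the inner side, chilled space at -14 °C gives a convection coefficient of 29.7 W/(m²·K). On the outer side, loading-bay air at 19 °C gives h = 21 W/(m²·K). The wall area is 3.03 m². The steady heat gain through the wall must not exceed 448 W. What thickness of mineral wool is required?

Series thermal resistances:
R_inner film = 1/(h_i·A) = 1/(29.7×3.03) = 0.01111 K/W
R_copper = L/(kA) = 0.0041/(386×3.03) = 3.506×10^-6 K/W
R_brass = L/(kA) = 0.0029/(110×3.03) = 8.701×10^-6 K/W
R_outer film = 1/(h_o·A) = 1/(21×3.03) = 0.01572 K/W
Sum of the known resistances R_other = 0.02684 K/W
Required total resistance R_tot = ΔT/Q_allow = 33/448 = 0.07366 K/W
R_mineral wool = R_tot − R_other = 0.04682 K/W
L = R·k·A = 0.04682×0.0422×3.03

L ≈ 5.99 mm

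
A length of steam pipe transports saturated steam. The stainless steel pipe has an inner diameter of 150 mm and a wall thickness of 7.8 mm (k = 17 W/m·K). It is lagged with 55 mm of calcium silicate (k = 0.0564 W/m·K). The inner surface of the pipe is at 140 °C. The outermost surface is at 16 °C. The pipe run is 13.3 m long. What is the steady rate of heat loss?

Per-layer cylindrical resistances, series-summed:
R_stainless steel pipe wall = ln(82.8/75)/(2π×17×13.3) = 6.965×10^-5 K/W
R_calcium silicate = ln(137.8/82.8)/(2π×0.0564×13.3) = 0.1081 K/W
R_total = 0.1081 K/W
Q = ΔT/R_total = 124/0.1081

Q ≈ 1150 W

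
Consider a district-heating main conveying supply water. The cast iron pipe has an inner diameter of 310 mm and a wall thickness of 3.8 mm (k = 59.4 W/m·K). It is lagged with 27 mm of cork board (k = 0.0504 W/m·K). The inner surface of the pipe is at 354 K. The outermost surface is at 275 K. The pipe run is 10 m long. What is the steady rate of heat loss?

Per-layer cylindrical resistances, series-summed:
R_cast iron pipe wall = ln(158.8/155)/(2π×59.4×10) = 6.49×10^-6 K/W
R_cork board = ln(185.8/158.8)/(2π×0.0504×10) = 0.04959 K/W
R_total = 0.04959 K/W
Q = ΔT/R_total = 79/0.04959

Q ≈ 1590 W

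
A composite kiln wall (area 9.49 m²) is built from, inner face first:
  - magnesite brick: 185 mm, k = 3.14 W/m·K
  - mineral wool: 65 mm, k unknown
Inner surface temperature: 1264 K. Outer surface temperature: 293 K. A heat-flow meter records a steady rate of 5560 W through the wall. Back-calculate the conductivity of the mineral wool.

k ≈ 0.0407 W/(m·K)

Series thermal resistances:
R_magnesite brick = L/(kA) = 0.185/(3.14×9.49) = 0.006208 K/W
Sum of known resistances R_other = 0.006208 K/W
Total R = ΔT/Q = 971/5560 = 0.1746 K/W
R_mineral wool = R_total − R_other = 0.1684 K/W
k = L/(R·A) = 0.065/(0.1684×9.49)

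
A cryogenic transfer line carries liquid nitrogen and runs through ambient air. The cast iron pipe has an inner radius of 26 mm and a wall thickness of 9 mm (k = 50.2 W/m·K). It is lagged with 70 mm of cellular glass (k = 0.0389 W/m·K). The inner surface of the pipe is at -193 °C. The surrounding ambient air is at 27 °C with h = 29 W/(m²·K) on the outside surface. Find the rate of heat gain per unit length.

q′ ≈ 48.4 W/m

For a radial system each layer contributes R = ln(r_out/r_in)/(2πkL); films add R = 1/(hA).
R_cast iron pipe wall = ln(35/26)/(2π×50.2×1) = 9.424×10^-4 K/W
R_cellular glass = ln(105/35)/(2π×0.0389×1) = 4.495 K/W
R_outer film = 1/(h_o·2πr_oL) = 1/(29×2π×0.105×1) = 0.05227 K/W
R_total = 4.548 K/W
Q = ΔT/R_total = 220/4.548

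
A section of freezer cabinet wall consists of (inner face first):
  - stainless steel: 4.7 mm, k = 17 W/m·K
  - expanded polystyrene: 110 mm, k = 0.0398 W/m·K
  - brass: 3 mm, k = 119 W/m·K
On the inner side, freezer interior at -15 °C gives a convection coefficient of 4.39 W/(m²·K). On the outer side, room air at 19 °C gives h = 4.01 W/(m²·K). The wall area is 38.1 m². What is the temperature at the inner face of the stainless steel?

T ≈ -12.6 °C

Series thermal resistances:
R_inner film = 1/(h_i·A) = 1/(4.39×38.1) = 0.005979 K/W
R_stainless steel = L/(kA) = 0.0047/(17×38.1) = 7.256×10^-6 K/W
R_expanded polystyrene = L/(kA) = 0.11/(0.0398×38.1) = 0.07254 K/W
R_brass = L/(kA) = 0.003/(119×38.1) = 6.617×10^-7 K/W
R_outer film = 1/(h_o·A) = 1/(4.01×38.1) = 0.006545 K/W
R_total = 0.08507 K/W;  Q = ΔT/R_total = 34/0.08507 = 399.7 W
T_interface = T_inner + Q·ΣR(inner→interface) = -15 + 400×0.005979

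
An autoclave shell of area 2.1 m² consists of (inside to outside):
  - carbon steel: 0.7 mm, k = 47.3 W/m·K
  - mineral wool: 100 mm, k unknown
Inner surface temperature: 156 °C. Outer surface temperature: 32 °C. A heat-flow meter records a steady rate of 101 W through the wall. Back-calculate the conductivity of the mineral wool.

Series thermal resistances:
R_carbon steel = L/(kA) = 0.0007/(47.3×2.1) = 7.047×10^-6 K/W
Sum of known resistances R_other = 7.047×10^-6 K/W
Total R = ΔT/Q = 124/101 = 1.228 K/W
R_mineral wool = R_total − R_other = 1.228 K/W
k = L/(R·A) = 0.1/(1.228×2.1)

k ≈ 0.0388 W/(m·K)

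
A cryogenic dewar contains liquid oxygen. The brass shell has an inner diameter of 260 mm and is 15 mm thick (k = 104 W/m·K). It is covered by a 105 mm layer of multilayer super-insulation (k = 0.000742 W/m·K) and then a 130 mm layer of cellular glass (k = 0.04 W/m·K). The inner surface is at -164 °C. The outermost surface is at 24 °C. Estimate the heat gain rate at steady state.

Q ≈ 0.6 W

For a spherical shell R = (1/r₁ − 1/r₂)/(4πk); film R = 1/(h·4πr²). In series:
R_brass shell = (1/0.13 − 1/0.145)/(4π×104) = 6.089×10^-4 K/W
R_multilayer super-insulation = (1/0.145 − 1/0.25)/(4π×0.000742) = 310.6 K/W
R_cellular glass = (1/0.25 − 1/0.38)/(4π×0.04) = 2.722 K/W
R_total = 313.4 K/W
Q = ΔT/R_total = 188/313.4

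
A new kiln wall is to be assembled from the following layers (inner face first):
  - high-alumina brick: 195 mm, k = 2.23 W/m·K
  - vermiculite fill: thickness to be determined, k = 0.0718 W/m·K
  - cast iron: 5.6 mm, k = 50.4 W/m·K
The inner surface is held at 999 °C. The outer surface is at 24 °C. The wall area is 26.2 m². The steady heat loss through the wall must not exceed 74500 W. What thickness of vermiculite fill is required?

Series thermal resistances:
R_high-alumina brick = L/(kA) = 0.195/(2.23×26.2) = 0.003338 K/W
R_cast iron = L/(kA) = 0.0056/(50.4×26.2) = 4.241×10^-6 K/W
Sum of the known resistances R_other = 0.003342 K/W
Required total resistance R_tot = ΔT/Q_allow = 975/74500 = 0.01309 K/W
R_vermiculite fill = R_tot − R_other = 0.009745 K/W
L = R·k·A = 0.009745×0.0718×26.2

L ≈ 18.3 mm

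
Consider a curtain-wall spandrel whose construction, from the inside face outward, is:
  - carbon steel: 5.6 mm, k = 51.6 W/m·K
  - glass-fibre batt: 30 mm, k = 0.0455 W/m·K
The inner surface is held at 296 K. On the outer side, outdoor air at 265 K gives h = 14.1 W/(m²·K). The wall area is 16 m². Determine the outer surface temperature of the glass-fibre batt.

T ≈ 268 K

Treating each layer as a thermal resistance in series:
R_carbon steel = L/(kA) = 0.0056/(51.6×16) = 6.783×10^-6 K/W
R_glass-fibre batt = L/(kA) = 0.03/(0.0455×16) = 0.04121 K/W
R_outer film = 1/(h_o·A) = 1/(14.1×16) = 0.004433 K/W
R_total = 0.04565 K/W;  Q = ΔT/R_total = 31/0.04565 = 679.1 W
T_interface = T_inner − Q·ΣR(inner→interface) = 296 − 679×0.04122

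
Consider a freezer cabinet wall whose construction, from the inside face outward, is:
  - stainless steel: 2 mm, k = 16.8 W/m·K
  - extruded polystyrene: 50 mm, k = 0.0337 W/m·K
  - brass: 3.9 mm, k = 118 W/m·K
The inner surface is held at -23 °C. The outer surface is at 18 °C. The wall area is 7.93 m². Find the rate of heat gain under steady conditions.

Treating each layer as a thermal resistance in series:
R_stainless steel = L/(kA) = 0.002/(16.8×7.93) = 1.501×10^-5 K/W
R_extruded polystyrene = L/(kA) = 0.05/(0.0337×7.93) = 0.1871 K/W
R_brass = L/(kA) = 0.0039/(118×7.93) = 4.168×10^-6 K/W
R_total = 0.1871 K/W
Q = ΔT / R_total = 41 / 0.1871

Q ≈ 219 W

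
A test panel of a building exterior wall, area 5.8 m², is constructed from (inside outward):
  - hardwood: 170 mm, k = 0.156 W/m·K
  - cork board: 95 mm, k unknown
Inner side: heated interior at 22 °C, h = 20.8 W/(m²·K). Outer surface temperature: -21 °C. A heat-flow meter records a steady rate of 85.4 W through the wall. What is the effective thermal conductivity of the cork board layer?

Series thermal resistances:
R_inner film = 1/(h_i·A) = 1/(20.8×5.8) = 0.008289 K/W
R_hardwood = L/(kA) = 0.17/(0.156×5.8) = 0.1879 K/W
Sum of known resistances R_other = 0.1962 K/W
Total R = ΔT/Q = 43/85.4 = 0.5035 K/W
R_cork board = R_total − R_other = 0.3073 K/W
k = L/(R·A) = 0.095/(0.3073×5.8)

k ≈ 0.0533 W/(m·K)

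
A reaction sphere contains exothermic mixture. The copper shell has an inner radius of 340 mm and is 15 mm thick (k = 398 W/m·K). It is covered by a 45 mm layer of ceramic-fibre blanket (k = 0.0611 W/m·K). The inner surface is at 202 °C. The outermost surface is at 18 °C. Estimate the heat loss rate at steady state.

Q ≈ 446 W

For a spherical shell R = (1/r₁ − 1/r₂)/(4πk); film R = 1/(h·4πr²). In series:
R_copper shell = (1/0.34 − 1/0.355)/(4π×398) = 2.485×10^-5 K/W
R_ceramic-fibre blanket = (1/0.355 − 1/0.4)/(4π×0.0611) = 0.4127 K/W
R_total = 0.4128 K/W
Q = ΔT/R_total = 184/0.4128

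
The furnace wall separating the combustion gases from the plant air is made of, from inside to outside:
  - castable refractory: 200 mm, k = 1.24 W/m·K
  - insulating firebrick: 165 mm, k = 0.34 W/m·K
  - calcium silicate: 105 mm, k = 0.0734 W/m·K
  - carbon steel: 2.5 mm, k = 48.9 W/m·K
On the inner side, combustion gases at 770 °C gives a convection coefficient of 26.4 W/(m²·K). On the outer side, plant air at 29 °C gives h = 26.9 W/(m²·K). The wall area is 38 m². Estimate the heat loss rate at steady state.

Model the wall as resistances in series:
R_inner film = 1/(h_i·A) = 1/(26.4×38) = 9.968×10^-4 K/W
R_castable refractory = L/(kA) = 0.2/(1.24×38) = 0.004244 K/W
R_insulating firebrick = L/(kA) = 0.165/(0.34×38) = 0.01277 K/W
R_calcium silicate = L/(kA) = 0.105/(0.0734×38) = 0.03765 K/W
R_carbon steel = L/(kA) = 0.0025/(48.9×38) = 1.345×10^-6 K/W
R_outer film = 1/(h_o·A) = 1/(26.9×38) = 9.783×10^-4 K/W
R_total = 0.05664 K/W
Q = ΔT / R_total = 741 / 0.05664

Q ≈ 13100 W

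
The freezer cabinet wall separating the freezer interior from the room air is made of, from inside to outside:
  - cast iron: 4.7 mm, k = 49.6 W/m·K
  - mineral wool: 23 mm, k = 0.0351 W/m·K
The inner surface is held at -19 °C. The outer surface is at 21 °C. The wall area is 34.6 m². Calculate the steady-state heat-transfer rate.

Q ≈ 2110 W

Using the resistance-network approach (series):
R_cast iron = L/(kA) = 0.0047/(49.6×34.6) = 2.739×10^-6 K/W
R_mineral wool = L/(kA) = 0.023/(0.0351×34.6) = 0.01894 K/W
R_total = 0.01894 K/W
Q = ΔT / R_total = 40 / 0.01894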